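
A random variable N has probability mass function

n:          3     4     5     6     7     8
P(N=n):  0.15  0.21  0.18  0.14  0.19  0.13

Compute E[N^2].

E[N^2] = Σ n^2·P(N=n)
 = 9·0.15 + 16·0.21 + 25·0.18 + 36·0.14 + 49·0.19 + 64·0.13
 = 1.35 + 3.36 + 4.5 + 5.04 + 9.31 + 8.32
 = 31.88

31.88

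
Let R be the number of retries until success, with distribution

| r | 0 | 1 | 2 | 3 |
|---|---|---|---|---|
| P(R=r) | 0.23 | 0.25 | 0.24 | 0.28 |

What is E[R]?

E[R] = Σ r·P(R=r)
 = 0·0.23 + 1·0.25 + 2·0.24 + 3·0.28
 = 0 + 0.25 + 0.48 + 0.84
 = 1.57

1.57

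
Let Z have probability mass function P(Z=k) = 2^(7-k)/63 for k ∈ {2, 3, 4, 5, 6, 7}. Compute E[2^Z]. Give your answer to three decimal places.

12.190

E[2^Z] = Σ 2^z·P(Z=z)
 = 4·32/63 + 8·16/63 + 16·8/63 + 32·4/63 + 64·2/63 + 128·1/63
 = 128/63 + 128/63 + 128/63 + 128/63 + 128/63 + 128/63
 = 256/21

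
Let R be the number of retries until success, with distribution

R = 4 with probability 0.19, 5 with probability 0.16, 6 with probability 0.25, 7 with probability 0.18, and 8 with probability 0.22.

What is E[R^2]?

38.94

E[R^2] = Σ r^2·P(R=r)
 = 16·0.19 + 25·0.16 + 36·0.25 + 49·0.18 + 64·0.22
 = 3.04 + 4 + 9 + 8.82 + 14.08
 = 38.94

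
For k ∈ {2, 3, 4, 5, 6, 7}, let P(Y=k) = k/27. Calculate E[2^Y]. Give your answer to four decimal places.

E[2^Y] = Σ 2^y·P(Y=y)
 = 4·2/27 + 8·1/9 + 16·4/27 + 32·5/27 + 64·2/9 + 128·7/27
 = 8/27 + 8/9 + 64/27 + 160/27 + 128/9 + 896/27
 = 512/9

56.8889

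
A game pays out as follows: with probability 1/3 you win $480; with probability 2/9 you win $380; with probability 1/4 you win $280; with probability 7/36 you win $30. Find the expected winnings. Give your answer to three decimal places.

320.278

E[payout] = 480·1/3 + 380·2/9 + 280·1/4 + 30·7/36
 = 160 + 760/9 + 70 + 35/6
 = 5765/18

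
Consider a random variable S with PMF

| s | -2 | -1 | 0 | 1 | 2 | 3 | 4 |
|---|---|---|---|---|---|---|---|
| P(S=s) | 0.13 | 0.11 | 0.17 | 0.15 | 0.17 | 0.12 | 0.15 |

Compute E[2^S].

4.5975

E[2^S] = Σ 2^s·P(S=s)
 = 0.25·0.13 + 0.5·0.11 + 1·0.17 + 2·0.15 + 4·0.17 + 8·0.12 + 16·0.15
 = 0.0325 + 0.055 + 0.17 + 0.3 + 0.68 + 0.96 + 2.4
 = 4.5975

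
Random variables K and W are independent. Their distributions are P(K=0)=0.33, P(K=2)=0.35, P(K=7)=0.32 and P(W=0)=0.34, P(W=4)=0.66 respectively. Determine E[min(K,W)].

1.3068

E[min(K,W)] = Σ_k Σ_w min(k,w) · P(K=k)P(W=w)
 = 0·0.1122 + 0·0.2178 + 0·0.119 + 2·0.231 + 0·0.1088 + 4·0.2112
 = 0 + 0 + 0 + 0.462 + 0 + 0.8448
 = 1.3068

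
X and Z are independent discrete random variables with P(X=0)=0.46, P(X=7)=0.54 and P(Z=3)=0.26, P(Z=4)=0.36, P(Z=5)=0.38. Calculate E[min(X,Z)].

2.2248

E[min(X,Z)] = Σ_x Σ_z min(x,z) · P(X=x)P(Z=z)
 = 0·0.1196 + 0·0.1656 + 0·0.1748 + 3·0.1404 + 4·0.1944 + 5·0.2052
 = 0 + 0 + 0 + 0.4212 + 0.7776 + 1.026
 = 2.2248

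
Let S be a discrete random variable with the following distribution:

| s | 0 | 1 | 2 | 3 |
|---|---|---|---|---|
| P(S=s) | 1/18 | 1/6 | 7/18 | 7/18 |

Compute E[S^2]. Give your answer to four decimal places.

E[S^2] = Σ s^2·P(S=s)
 = 0·1/18 + 1·1/6 + 4·7/18 + 9·7/18
 = 0 + 1/6 + 14/9 + 7/2
 = 47/9

5.2222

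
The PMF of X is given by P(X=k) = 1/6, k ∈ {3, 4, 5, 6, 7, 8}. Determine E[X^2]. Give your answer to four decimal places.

E[X^2] = Σ x^2·P(X=x)
 = 9·1/6 + 16·1/6 + 25·1/6 + 36·1/6 + 49·1/6 + 64·1/6
 = 3/2 + 8/3 + 25/6 + 6 + 49/6 + 32/3
 = 199/6

33.1667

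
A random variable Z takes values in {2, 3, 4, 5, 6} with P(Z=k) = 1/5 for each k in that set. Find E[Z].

E[Z] = Σ z·P(Z=z)
 = 2·1/5 + 3·1/5 + 4·1/5 + 5·1/5 + 6·1/5
 = 2/5 + 3/5 + 4/5 + 1 + 6/5
 = 4

4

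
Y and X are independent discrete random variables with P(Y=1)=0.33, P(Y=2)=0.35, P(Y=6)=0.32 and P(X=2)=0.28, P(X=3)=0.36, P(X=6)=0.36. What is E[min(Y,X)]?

E[min(Y,X)] = Σ_y Σ_x min(y,x) · P(Y=y)P(X=x)
 = 1·0.0924 + 1·0.1188 + 1·0.1188 + 2·0.098 + 2·0.126 + 2·0.126 + 2·0.0896 + 3·0.1152 + 6·0.1152
 = 0.0924 + 0.1188 + 0.1188 + 0.196 + 0.252 + 0.252 + 0.1792 + 0.3456 + 0.6912
 = 2.246

2.246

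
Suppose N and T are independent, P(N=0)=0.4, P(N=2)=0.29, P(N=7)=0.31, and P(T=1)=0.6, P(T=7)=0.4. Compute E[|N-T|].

3.23

E[|N-T|] = Σ_n Σ_t |n-t| · P(N=n)P(T=t)
 = 1·0.24 + 7·0.16 + 1·0.174 + 5·0.116 + 6·0.186 + 0·0.124
 = 0.24 + 1.12 + 0.174 + 0.58 + 1.116 + 0
 = 3.23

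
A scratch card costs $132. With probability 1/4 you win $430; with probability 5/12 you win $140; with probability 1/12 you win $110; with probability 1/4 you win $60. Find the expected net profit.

58

E[payout] = 430·1/4 + 140·5/12 + 110·1/12 + 60·1/4
 = 215/2 + 175/3 + 55/6 + 15
 = 190
Net = 190 - 132 = 58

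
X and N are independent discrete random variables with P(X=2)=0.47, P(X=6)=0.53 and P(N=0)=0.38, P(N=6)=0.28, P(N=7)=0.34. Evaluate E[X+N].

E[X+N] = Σ_x Σ_n (x+n) · P(X=x)P(N=n)
 = 2·0.1786 + 8·0.1316 + 9·0.1598 + 6·0.2014 + 12·0.1484 + 13·0.1802
 = 0.3572 + 1.0528 + 1.4382 + 1.2084 + 1.7808 + 2.3426
 = 8.18

8.18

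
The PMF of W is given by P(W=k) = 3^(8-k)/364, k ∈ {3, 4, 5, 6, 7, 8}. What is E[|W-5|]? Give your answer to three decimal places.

E[|W-5|] = Σ |w-5|·P(W=w)
 = 2·243/364 + 1·81/364 + 0·27/364 + 1·9/364 + 2·3/364 + 3·1/364
 = 243/182 + 81/364 + 0 + 9/364 + 3/182 + 3/364
 = 45/28

1.607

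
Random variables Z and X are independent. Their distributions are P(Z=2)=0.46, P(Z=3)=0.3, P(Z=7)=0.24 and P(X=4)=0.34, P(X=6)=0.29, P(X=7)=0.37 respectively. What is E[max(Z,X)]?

6.0044

E[max(Z,X)] = Σ_z Σ_x max(z,x) · P(Z=z)P(X=x)
 = 4·0.1564 + 6·0.1334 + 7·0.1702 + 4·0.102 + 6·0.087 + 7·0.111 + 7·0.0816 + 7·0.0696 + 7·0.0888
 = 0.6256 + 0.8004 + 1.1914 + 0.408 + 0.522 + 0.777 + 0.5712 + 0.4872 + 0.6216
 = 6.0044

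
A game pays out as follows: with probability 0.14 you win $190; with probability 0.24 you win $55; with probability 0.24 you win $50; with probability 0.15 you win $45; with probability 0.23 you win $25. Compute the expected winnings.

E[payout] = 190·0.14 + 55·0.24 + 50·0.24 + 45·0.15 + 25·0.23
 = 26.6 + 13.2 + 12 + 6.75 + 5.75
 = 64.3

64.3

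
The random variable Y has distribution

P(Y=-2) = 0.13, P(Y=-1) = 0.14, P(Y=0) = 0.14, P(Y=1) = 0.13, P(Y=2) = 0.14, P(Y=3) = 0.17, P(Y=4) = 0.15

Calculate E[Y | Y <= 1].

-0.5

P(Y <= 1) = 0.13 + 0.14 + 0.14 + 0.13 = 0.54.
E[Y | Y <= 1] = [(-2)·0.13 + (-1)·0.14 + 0·0.14 + 1·0.13] / 0.54
 = -0.27 / 0.54
 = -1/2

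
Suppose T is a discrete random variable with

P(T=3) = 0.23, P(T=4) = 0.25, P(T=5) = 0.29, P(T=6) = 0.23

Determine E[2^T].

29.84

E[2^T] = Σ 2^t·P(T=t)
 = 8·0.23 + 16·0.25 + 32·0.29 + 64·0.23
 = 1.84 + 4 + 9.28 + 14.72
 = 29.84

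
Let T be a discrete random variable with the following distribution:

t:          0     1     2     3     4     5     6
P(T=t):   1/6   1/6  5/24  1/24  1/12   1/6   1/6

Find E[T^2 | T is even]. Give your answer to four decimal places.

13.0667

P(T is even) = 1/6 + 5/24 + 1/12 + 1/6 = 5/8.
E[T^2 | T is even] = [0·1/6 + 4·5/24 + 16·1/12 + 36·1/6] / (5/8)
 = 49/6 / (5/8)
 = 196/15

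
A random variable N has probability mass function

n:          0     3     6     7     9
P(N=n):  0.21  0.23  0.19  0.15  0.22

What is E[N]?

E[N] = Σ n·P(N=n)
 = 0·0.21 + 3·0.23 + 6·0.19 + 7·0.15 + 9·0.22
 = 0 + 0.69 + 1.14 + 1.05 + 1.98
 = 4.86

4.86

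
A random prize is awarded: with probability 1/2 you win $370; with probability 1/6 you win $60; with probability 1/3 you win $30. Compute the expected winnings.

205

E[payout] = 370·1/2 + 60·1/6 + 30·1/3
 = 185 + 10 + 10
 = 205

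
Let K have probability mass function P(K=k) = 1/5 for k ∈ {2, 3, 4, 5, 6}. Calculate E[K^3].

E[K^3] = Σ k^3·P(K=k)
 = 8·1/5 + 27·1/5 + 64·1/5 + 125·1/5 + 216·1/5
 = 8/5 + 27/5 + 64/5 + 25 + 216/5
 = 88

88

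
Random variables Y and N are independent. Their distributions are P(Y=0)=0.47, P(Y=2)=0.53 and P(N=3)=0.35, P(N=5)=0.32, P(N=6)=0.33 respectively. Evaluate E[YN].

4.9078

E[YN] = Σ_y Σ_n yn · P(Y=y)P(N=n)
 = 0·0.1645 + 0·0.1504 + 0·0.1551 + 6·0.1855 + 10·0.1696 + 12·0.1749
 = 0 + 0 + 0 + 1.113 + 1.696 + 2.0988
 = 4.9078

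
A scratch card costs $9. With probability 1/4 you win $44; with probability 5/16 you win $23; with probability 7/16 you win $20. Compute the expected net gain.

17.9375

E[payout] = 44·1/4 + 23·5/16 + 20·7/16
 = 11 + 115/16 + 35/4
 = 431/16
Net = 431/16 - 9 = 287/16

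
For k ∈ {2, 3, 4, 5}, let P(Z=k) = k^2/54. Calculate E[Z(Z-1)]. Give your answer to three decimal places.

E[Z(Z-1)] = Σ z(z-1)·P(Z=z)
 = 2·2/27 + 6·1/6 + 12·8/27 + 20·25/54
 = 4/27 + 1 + 32/9 + 250/27
 = 377/27

13.963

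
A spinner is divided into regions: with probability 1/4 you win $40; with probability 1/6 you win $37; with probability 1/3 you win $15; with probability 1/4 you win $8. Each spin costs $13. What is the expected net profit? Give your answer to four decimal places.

E[payout] = 40·1/4 + 37·1/6 + 15·1/3 + 8·1/4
 = 10 + 37/6 + 5 + 2
 = 139/6
Net = 139/6 - 13 = 61/6

10.1667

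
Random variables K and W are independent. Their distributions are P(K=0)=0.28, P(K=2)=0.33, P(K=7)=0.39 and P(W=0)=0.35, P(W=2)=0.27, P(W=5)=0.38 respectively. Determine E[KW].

E[KW] = Σ_k Σ_w kw · P(K=k)P(W=w)
 = 0·0.098 + 0·0.0756 + 0·0.1064 + 0·0.1155 + 4·0.0891 + 10·0.1254 + 0·0.1365 + 14·0.1053 + 35·0.1482
 = 0 + 0 + 0 + 0 + 0.3564 + 1.254 + 0 + 1.4742 + 5.187
 = 8.2716

8.2716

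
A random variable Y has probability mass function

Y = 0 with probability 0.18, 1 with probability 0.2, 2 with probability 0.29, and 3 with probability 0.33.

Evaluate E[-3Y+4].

-1.31

E[-3Y+4] = Σ (-3y+4)·P(Y=y)
 = 4·0.18 + 1·0.2 + (-2)·0.29 + (-5)·0.33
 = 0.72 + 0.2 + (-0.58) + (-1.65)
 = -1.31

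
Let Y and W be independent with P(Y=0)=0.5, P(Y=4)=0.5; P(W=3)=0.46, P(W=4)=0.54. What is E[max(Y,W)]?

3.77

E[max(Y,W)] = Σ_y Σ_w max(y,w) · P(Y=y)P(W=w)
 = 3·0.23 + 4·0.27 + 4·0.23 + 4·0.27
 = 0.69 + 1.08 + 0.92 + 1.08
 = 3.77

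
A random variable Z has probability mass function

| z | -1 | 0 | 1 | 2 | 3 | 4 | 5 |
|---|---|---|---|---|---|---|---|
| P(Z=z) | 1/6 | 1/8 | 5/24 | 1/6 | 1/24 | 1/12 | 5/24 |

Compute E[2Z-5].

E[2Z-5] = Σ (2z-5)·P(Z=z)
 = (-7)·1/6 + (-5)·1/8 + (-3)·5/24 + (-1)·1/6 + 1·1/24 + 3·1/12 + 5·5/24
 = (-7/6) + (-5/8) + (-5/8) + (-1/6) + 1/24 + 1/4 + 25/24
 = -5/4

-1.25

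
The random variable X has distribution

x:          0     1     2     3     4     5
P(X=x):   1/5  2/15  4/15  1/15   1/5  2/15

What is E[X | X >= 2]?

P(X >= 2) = 4/15 + 1/15 + 1/5 + 2/15 = 2/3.
E[X | X >= 2] = [2·4/15 + 3·1/15 + 4·1/5 + 5·2/15] / (2/3)
 = 11/5 / (2/3)
 = 33/10

3.3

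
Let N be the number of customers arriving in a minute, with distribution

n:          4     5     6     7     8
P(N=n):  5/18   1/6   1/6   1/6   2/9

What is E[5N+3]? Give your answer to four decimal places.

E[5N+3] = Σ (5n+3)·P(N=n)
 = 23·5/18 + 28·1/6 + 33·1/6 + 38·1/6 + 43·2/9
 = 115/18 + 14/3 + 11/2 + 19/3 + 86/9
 = 292/9

32.4444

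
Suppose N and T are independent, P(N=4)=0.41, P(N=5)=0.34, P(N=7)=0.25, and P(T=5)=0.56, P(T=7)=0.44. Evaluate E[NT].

E[NT] = Σ_n Σ_t nt · P(N=n)P(T=t)
 = 20·0.2296 + 28·0.1804 + 25·0.1904 + 35·0.1496 + 35·0.14 + 49·0.11
 = 4.592 + 5.0512 + 4.76 + 5.236 + 4.9 + 5.39
 = 29.9292

29.9292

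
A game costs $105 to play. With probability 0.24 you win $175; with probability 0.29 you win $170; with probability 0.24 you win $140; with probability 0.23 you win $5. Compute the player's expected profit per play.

E[payout] = 175·0.24 + 170·0.29 + 140·0.24 + 5·0.23
 = 42 + 49.3 + 33.6 + 1.15
 = 126.05
Net = 126.05 - 105 = 21.05

21.05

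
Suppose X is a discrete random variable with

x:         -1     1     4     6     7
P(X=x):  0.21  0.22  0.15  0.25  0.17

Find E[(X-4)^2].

E[(X-4)^2] = Σ (x-4)^2·P(X=x)
 = 25·0.21 + 9·0.22 + 0·0.15 + 4·0.25 + 9·0.17
 = 5.25 + 1.98 + 0 + 1 + 1.53
 = 9.76

9.76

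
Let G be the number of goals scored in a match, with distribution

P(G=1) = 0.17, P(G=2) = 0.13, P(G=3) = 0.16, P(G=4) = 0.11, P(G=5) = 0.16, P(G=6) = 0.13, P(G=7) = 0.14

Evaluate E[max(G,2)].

4.08

E[max(G,2)] = Σ max(g,2)·P(G=g)
 = 2·0.17 + 2·0.13 + 3·0.16 + 4·0.11 + 5·0.16 + 6·0.13 + 7·0.14
 = 0.34 + 0.26 + 0.48 + 0.44 + 0.8 + 0.78 + 0.98
 = 4.08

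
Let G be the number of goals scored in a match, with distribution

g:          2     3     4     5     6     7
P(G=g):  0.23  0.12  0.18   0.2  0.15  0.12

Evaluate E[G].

E[G] = Σ g·P(G=g)
 = 2·0.23 + 3·0.12 + 4·0.18 + 5·0.2 + 6·0.15 + 7·0.12
 = 0.46 + 0.36 + 0.72 + 1 + 0.9 + 0.84
 = 4.28

4.28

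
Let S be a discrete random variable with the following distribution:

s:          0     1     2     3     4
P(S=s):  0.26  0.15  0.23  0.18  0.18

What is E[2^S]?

E[2^S] = Σ 2^s·P(S=s)
 = 1·0.26 + 2·0.15 + 4·0.23 + 8·0.18 + 16·0.18
 = 0.26 + 0.3 + 0.92 + 1.44 + 2.88
 = 5.8

5.8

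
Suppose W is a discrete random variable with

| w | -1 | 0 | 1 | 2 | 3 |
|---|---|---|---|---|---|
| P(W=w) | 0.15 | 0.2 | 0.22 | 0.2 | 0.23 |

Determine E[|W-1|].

E[|W-1|] = Σ |w-1|·P(W=w)
 = 2·0.15 + 1·0.2 + 0·0.22 + 1·0.2 + 2·0.23
 = 0.3 + 0.2 + 0 + 0.2 + 0.46
 = 1.16

1.16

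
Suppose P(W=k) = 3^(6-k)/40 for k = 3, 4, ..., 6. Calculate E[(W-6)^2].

E[(W-6)^2] = Σ (w-6)^2·P(W=w)
 = 9·27/40 + 4·9/40 + 1·3/40 + 0·1/40
 = 243/40 + 9/10 + 3/40 + 0
 = 141/20

7.05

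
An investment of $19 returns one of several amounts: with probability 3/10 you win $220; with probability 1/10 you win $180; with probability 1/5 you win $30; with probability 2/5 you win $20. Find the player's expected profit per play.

E[payout] = 220·3/10 + 180·1/10 + 30·1/5 + 20·2/5
 = 66 + 18 + 6 + 8
 = 98
Net = 98 - 19 = 79

79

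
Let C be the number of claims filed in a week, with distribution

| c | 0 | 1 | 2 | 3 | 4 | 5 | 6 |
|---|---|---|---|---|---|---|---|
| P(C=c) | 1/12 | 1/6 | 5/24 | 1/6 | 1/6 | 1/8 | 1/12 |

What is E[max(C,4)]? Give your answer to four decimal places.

E[max(C,4)] = Σ max(c,4)·P(C=c)
 = 4·1/12 + 4·1/6 + 4·5/24 + 4·1/6 + 4·1/6 + 5·1/8 + 6·1/12
 = 1/3 + 2/3 + 5/6 + 2/3 + 2/3 + 5/8 + 1/2
 = 103/24

4.2917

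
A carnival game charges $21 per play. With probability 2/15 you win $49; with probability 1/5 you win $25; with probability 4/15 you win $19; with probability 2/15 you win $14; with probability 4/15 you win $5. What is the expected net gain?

-1.2

E[payout] = 49·2/15 + 25·1/5 + 19·4/15 + 14·2/15 + 5·4/15
 = 98/15 + 5 + 76/15 + 28/15 + 4/3
 = 99/5
Net = 99/5 - 21 = -6/5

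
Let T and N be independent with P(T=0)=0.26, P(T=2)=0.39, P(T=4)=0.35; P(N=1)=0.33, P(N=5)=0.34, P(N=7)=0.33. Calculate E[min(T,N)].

1.7048

E[min(T,N)] = Σ_t Σ_n min(t,n) · P(T=t)P(N=n)
 = 0·0.0858 + 0·0.0884 + 0·0.0858 + 1·0.1287 + 2·0.1326 + 2·0.1287 + 1·0.1155 + 4·0.119 + 4·0.1155
 = 0 + 0 + 0 + 0.1287 + 0.2652 + 0.2574 + 0.1155 + 0.476 + 0.462
 = 1.7048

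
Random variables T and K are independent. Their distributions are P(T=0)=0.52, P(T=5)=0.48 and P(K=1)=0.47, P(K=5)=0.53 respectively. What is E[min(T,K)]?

1.4976

E[min(T,K)] = Σ_t Σ_k min(t,k) · P(T=t)P(K=k)
 = 0·0.2444 + 0·0.2756 + 1·0.2256 + 5·0.2544
 = 0 + 0 + 0.2256 + 1.272
 = 1.4976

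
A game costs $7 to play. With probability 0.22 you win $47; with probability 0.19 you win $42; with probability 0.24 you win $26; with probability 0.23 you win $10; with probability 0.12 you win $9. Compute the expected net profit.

20.94

E[payout] = 47·0.22 + 42·0.19 + 26·0.24 + 10·0.23 + 9·0.12
 = 10.34 + 7.98 + 6.24 + 2.3 + 1.08
 = 27.94
Net = 27.94 - 7 = 20.94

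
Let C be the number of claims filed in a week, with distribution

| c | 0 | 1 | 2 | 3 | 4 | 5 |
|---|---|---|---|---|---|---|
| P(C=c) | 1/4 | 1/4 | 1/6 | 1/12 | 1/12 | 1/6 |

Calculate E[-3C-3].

E[-3C-3] = Σ (-3c-3)·P(C=c)
 = (-3)·1/4 + (-6)·1/4 + (-9)·1/6 + (-12)·1/12 + (-15)·1/12 + (-18)·1/6
 = (-3/4) + (-3/2) + (-3/2) + (-1) + (-5/4) + (-3)
 = -9

-9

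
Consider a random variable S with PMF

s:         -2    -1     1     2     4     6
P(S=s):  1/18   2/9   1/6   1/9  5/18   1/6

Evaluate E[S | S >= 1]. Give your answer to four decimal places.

P(S >= 1) = 1/6 + 1/9 + 5/18 + 1/6 = 13/18.
E[S | S >= 1] = [1·1/6 + 2·1/9 + 4·5/18 + 6·1/6] / (13/18)
 = 5/2 / (13/18)
 = 45/13

3.4615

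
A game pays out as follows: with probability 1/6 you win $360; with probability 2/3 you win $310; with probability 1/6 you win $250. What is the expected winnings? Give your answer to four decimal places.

308.3333

E[payout] = 360·1/6 + 310·2/3 + 250·1/6
 = 60 + 620/3 + 125/3
 = 925/3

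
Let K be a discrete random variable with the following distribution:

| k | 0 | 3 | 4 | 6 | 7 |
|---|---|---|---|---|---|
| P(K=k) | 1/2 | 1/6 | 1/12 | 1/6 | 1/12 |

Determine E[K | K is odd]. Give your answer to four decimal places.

4.3333

P(K is odd) = 1/6 + 1/12 = 1/4.
E[K | K is odd] = [3·1/6 + 7·1/12] / (1/4)
 = 13/12 / (1/4)
 = 13/3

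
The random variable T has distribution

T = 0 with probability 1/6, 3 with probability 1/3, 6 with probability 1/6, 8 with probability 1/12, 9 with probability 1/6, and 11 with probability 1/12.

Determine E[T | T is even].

4

P(T is even) = 1/6 + 1/6 + 1/12 = 5/12.
E[T | T is even] = [0·1/6 + 6·1/6 + 8·1/12] / (5/12)
 = 5/3 / (5/12)
 = 4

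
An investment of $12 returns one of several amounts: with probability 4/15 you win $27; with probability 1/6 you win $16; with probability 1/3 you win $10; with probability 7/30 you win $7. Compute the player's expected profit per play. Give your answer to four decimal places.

E[payout] = 27·4/15 + 16·1/6 + 10·1/3 + 7·7/30
 = 36/5 + 8/3 + 10/3 + 49/30
 = 89/6
Net = 89/6 - 12 = 17/6

2.8333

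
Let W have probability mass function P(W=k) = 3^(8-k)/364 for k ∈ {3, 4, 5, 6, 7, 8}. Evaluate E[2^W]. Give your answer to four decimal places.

E[2^W] = Σ 2^w·P(W=w)
 = 8·243/364 + 16·81/364 + 32·27/364 + 64·9/364 + 128·3/364 + 256·1/364
 = 486/91 + 324/91 + 216/91 + 144/91 + 96/91 + 64/91
 = 190/13

14.6154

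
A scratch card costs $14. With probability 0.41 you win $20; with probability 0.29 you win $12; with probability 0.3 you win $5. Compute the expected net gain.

E[payout] = 20·0.41 + 12·0.29 + 5·0.3
 = 8.2 + 3.48 + 1.5
 = 13.18
Net = 13.18 - 14 = -0.82

-0.82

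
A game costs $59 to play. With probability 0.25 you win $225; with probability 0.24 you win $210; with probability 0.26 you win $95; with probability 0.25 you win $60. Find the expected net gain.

E[payout] = 225·0.25 + 210·0.24 + 95·0.26 + 60·0.25
 = 56.25 + 50.4 + 24.7 + 15
 = 146.35
Net = 146.35 - 59 = 87.35

87.35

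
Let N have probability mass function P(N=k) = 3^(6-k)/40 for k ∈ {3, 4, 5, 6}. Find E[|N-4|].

E[|N-4|] = Σ |n-4|·P(N=n)
 = 1·27/40 + 0·9/40 + 1·3/40 + 2·1/40
 = 27/40 + 0 + 3/40 + 1/20
 = 4/5

0.8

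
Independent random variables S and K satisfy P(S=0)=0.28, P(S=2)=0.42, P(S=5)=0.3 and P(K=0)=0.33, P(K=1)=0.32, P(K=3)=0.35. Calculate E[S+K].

3.71

E[S+K] = Σ_s Σ_k (s+k) · P(S=s)P(K=k)
 = 0·0.0924 + 1·0.0896 + 3·0.098 + 2·0.1386 + 3·0.1344 + 5·0.147 + 5·0.099 + 6·0.096 + 8·0.105
 = 0 + 0.0896 + 0.294 + 0.2772 + 0.4032 + 0.735 + 0.495 + 0.576 + 0.84
 = 3.71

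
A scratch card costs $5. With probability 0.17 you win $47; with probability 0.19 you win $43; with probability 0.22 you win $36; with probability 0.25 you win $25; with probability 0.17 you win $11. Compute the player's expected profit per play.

27.2

E[payout] = 47·0.17 + 43·0.19 + 36·0.22 + 25·0.25 + 11·0.17
 = 7.99 + 8.17 + 7.92 + 6.25 + 1.87
 = 32.2
Net = 32.2 - 5 = 27.2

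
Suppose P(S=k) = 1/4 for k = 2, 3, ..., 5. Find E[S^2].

13.5

E[S^2] = Σ s^2·P(S=s)
 = 4·1/4 + 9·1/4 + 16·1/4 + 25·1/4
 = 1 + 9/4 + 4 + 25/4
 = 27/2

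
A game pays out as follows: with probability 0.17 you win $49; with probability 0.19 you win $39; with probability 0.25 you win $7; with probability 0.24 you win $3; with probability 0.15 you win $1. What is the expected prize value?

E[payout] = 49·0.17 + 39·0.19 + 7·0.25 + 3·0.24 + 1·0.15
 = 8.33 + 7.41 + 1.75 + 0.72 + 0.15
 = 18.36

18.36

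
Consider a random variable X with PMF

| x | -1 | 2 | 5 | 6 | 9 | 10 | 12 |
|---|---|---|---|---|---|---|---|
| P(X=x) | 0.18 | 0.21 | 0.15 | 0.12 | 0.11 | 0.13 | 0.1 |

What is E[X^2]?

45.4

E[X^2] = Σ x^2·P(X=x)
 = 1·0.18 + 4·0.21 + 25·0.15 + 36·0.12 + 81·0.11 + 100·0.13 + 144·0.1
 = 0.18 + 0.84 + 3.75 + 4.32 + 8.91 + 13 + 14.4
 = 45.4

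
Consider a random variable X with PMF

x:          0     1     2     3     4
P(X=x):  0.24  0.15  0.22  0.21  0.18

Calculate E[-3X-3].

-8.82

E[-3X-3] = Σ (-3x-3)·P(X=x)
 = (-3)·0.24 + (-6)·0.15 + (-9)·0.22 + (-12)·0.21 + (-15)·0.18
 = (-0.72) + (-0.9) + (-1.98) + (-2.52) + (-2.7)
 = -8.82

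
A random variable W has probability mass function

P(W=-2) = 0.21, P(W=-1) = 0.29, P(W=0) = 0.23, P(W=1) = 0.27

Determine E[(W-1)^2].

3.28

E[(W-1)^2] = Σ (w-1)^2·P(W=w)
 = 9·0.21 + 4·0.29 + 1·0.23 + 0·0.27
 = 1.89 + 1.16 + 0.23 + 0
 = 3.28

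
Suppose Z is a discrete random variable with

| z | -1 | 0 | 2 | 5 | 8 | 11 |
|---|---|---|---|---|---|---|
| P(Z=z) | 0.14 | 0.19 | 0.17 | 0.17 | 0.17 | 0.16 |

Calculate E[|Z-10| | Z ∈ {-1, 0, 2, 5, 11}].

7

P(Z ∈ {-1, 0, 2, 5, 11}) = 0.14 + 0.19 + 0.17 + 0.17 + 0.16 = 0.83.
E[|Z-10| | Z ∈ {-1, 0, 2, 5, 11}] = [11·0.14 + 10·0.19 + 8·0.17 + 5·0.17 + 1·0.16] / 0.83
 = 5.81 / 0.83
 = 7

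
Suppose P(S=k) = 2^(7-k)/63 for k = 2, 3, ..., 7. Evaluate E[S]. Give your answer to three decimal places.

E[S] = Σ s·P(S=s)
 = 2·32/63 + 3·16/63 + 4·8/63 + 5·4/63 + 6·2/63 + 7·1/63
 = 64/63 + 16/21 + 32/63 + 20/63 + 4/21 + 1/9
 = 61/21

2.905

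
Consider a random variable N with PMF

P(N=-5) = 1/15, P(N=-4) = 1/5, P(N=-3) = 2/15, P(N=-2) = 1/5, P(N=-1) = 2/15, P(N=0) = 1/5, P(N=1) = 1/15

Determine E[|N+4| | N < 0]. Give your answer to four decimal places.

P(N < 0) = 1/15 + 1/5 + 2/15 + 1/5 + 2/15 = 11/15.
E[|N+4| | N < 0] = [1·1/15 + 0·1/5 + 1·2/15 + 2·1/5 + 3·2/15] / (11/15)
 = 1 / (11/15)
 = 15/11

1.3636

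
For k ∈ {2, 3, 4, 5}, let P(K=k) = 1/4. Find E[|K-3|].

E[|K-3|] = Σ |k-3|·P(K=k)
 = 1·1/4 + 0·1/4 + 1·1/4 + 2·1/4
 = 1/4 + 0 + 1/4 + 1/2
 = 1

1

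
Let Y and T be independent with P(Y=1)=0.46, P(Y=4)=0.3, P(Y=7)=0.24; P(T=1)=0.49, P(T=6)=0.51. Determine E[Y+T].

6.89

E[Y+T] = Σ_y Σ_t (y+t) · P(Y=y)P(T=t)
 = 2·0.2254 + 7·0.2346 + 5·0.147 + 10·0.153 + 8·0.1176 + 13·0.1224
 = 0.4508 + 1.6422 + 0.735 + 1.53 + 0.9408 + 1.5912
 = 6.89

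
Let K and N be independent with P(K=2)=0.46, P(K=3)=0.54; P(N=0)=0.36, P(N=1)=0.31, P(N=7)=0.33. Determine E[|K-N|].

E[|K-N|] = Σ_k Σ_n |k-n| · P(K=k)P(N=n)
 = 2·0.1656 + 1·0.1426 + 5·0.1518 + 3·0.1944 + 2·0.1674 + 4·0.1782
 = 0.3312 + 0.1426 + 0.759 + 0.5832 + 0.3348 + 0.7128
 = 2.8636

2.8636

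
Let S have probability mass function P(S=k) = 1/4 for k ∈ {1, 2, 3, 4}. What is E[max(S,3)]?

E[max(S,3)] = Σ max(s,3)·P(S=s)
 = 3·1/4 + 3·1/4 + 3·1/4 + 4·1/4
 = 3/4 + 3/4 + 3/4 + 1
 = 13/4

3.25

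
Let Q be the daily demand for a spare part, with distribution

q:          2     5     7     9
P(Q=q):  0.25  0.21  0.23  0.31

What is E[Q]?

5.95

E[Q] = Σ q·P(Q=q)
 = 2·0.25 + 5·0.21 + 7·0.23 + 9·0.31
 = 0.5 + 1.05 + 1.61 + 2.79
 = 5.95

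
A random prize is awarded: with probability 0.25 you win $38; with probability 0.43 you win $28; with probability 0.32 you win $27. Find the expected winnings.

30.18

E[payout] = 38·0.25 + 28·0.43 + 27·0.32
 = 9.5 + 12.04 + 8.64
 = 30.18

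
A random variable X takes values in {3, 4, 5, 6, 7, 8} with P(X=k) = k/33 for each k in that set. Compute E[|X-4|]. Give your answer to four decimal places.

2.2121

E[|X-4|] = Σ |x-4|·P(X=x)
 = 1·1/11 + 0·4/33 + 1·5/33 + 2·2/11 + 3·7/33 + 4·8/33
 = 1/11 + 0 + 5/33 + 4/11 + 7/11 + 32/33
 = 73/33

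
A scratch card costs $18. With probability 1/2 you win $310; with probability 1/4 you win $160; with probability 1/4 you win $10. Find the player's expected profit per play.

E[payout] = 310·1/2 + 160·1/4 + 10·1/4
 = 155 + 40 + 5/2
 = 395/2
Net = 395/2 - 18 = 359/2

179.5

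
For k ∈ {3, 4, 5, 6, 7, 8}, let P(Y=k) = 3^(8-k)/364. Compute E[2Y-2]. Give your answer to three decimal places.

4.984

E[2Y-2] = Σ (2y-2)·P(Y=y)
 = 4·243/364 + 6·81/364 + 8·27/364 + 10·9/364 + 12·3/364 + 14·1/364
 = 243/91 + 243/182 + 54/91 + 45/182 + 9/91 + 1/26
 = 907/182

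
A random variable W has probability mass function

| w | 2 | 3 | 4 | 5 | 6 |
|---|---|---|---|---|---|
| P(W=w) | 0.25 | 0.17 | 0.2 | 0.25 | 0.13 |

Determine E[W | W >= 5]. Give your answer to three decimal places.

P(W >= 5) = 0.25 + 0.13 = 0.38.
E[W | W >= 5] = [5·0.25 + 6·0.13] / 0.38
 = 2.03 / 0.38
 = 203/38

5.342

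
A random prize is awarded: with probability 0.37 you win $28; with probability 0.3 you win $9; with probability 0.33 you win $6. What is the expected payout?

15.04

E[payout] = 28·0.37 + 9·0.3 + 6·0.33
 = 10.36 + 2.7 + 1.98
 = 15.04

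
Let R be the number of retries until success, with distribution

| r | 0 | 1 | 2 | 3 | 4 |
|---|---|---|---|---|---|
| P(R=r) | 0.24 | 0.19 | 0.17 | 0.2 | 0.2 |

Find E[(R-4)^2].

E[(R-4)^2] = Σ (r-4)^2·P(R=r)
 = 16·0.24 + 9·0.19 + 4·0.17 + 1·0.2 + 0·0.2
 = 3.84 + 1.71 + 0.68 + 0.2 + 0
 = 6.43

6.43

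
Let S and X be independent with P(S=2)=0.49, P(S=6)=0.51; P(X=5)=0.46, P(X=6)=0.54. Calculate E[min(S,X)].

3.8054

E[min(S,X)] = Σ_s Σ_x min(s,x) · P(S=s)P(X=x)
 = 2·0.2254 + 2·0.2646 + 5·0.2346 + 6·0.2754
 = 0.4508 + 0.5292 + 1.173 + 1.6524
 = 3.8054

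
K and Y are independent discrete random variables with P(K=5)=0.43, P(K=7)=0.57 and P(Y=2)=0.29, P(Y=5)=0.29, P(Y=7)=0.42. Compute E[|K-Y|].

1.8924

E[|K-Y|] = Σ_k Σ_y |k-y| · P(K=k)P(Y=y)
 = 3·0.1247 + 0·0.1247 + 2·0.1806 + 5·0.1653 + 2·0.1653 + 0·0.2394
 = 0.3741 + 0 + 0.3612 + 0.8265 + 0.3306 + 0
 = 1.8924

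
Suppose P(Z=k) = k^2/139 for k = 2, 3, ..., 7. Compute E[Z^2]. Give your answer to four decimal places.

E[Z^2] = Σ z^2·P(Z=z)
 = 4·4/139 + 9·9/139 + 16·16/139 + 25·25/139 + 36·36/139 + 49·49/139
 = 16/139 + 81/139 + 256/139 + 625/139 + 1296/139 + 2401/139
 = 4675/139

33.6331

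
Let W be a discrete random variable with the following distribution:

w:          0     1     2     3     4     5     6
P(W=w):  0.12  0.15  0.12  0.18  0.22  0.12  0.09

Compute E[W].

E[W] = Σ w·P(W=w)
 = 0·0.12 + 1·0.15 + 2·0.12 + 3·0.18 + 4·0.22 + 5·0.12 + 6·0.09
 = 0 + 0.15 + 0.24 + 0.54 + 0.88 + 0.6 + 0.54
 = 2.95

2.95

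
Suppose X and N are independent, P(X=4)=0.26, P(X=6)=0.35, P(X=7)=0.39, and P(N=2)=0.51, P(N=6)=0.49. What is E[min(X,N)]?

E[min(X,N)] = Σ_x Σ_n min(x,n) · P(X=x)P(N=n)
 = 2·0.1326 + 4·0.1274 + 2·0.1785 + 6·0.1715 + 2·0.1989 + 6·0.1911
 = 0.2652 + 0.5096 + 0.357 + 1.029 + 0.3978 + 1.1466
 = 3.7052

3.7052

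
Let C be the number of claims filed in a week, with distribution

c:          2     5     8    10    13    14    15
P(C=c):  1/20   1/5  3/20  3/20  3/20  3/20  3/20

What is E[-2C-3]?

E[-2C-3] = Σ (-2c-3)·P(C=c)
 = (-7)·1/20 + (-13)·1/5 + (-19)·3/20 + (-23)·3/20 + (-29)·3/20 + (-31)·3/20 + (-33)·3/20
 = (-7/20) + (-13/5) + (-57/20) + (-69/20) + (-87/20) + (-93/20) + (-99/20)
 = -116/5

-23.2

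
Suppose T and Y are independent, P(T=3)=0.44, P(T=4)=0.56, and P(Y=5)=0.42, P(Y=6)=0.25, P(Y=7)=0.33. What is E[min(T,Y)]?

E[min(T,Y)] = Σ_t Σ_y min(t,y) · P(T=t)P(Y=y)
 = 3·0.1848 + 3·0.11 + 3·0.1452 + 4·0.2352 + 4·0.14 + 4·0.1848
 = 0.5544 + 0.33 + 0.4356 + 0.9408 + 0.56 + 0.7392
 = 3.56

3.56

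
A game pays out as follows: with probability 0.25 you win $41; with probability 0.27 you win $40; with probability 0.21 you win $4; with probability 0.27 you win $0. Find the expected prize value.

21.89

E[payout] = 41·0.25 + 40·0.27 + 4·0.21 + 0·0.27
 = 10.25 + 10.8 + 0.84 + 0
 = 21.89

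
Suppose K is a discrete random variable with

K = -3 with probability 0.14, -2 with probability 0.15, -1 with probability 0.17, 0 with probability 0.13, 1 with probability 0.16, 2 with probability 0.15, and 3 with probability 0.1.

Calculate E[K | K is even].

P(K is even) = 0.15 + 0.13 + 0.15 = 0.43.
E[K | K is even] = [(-2)·0.15 + 0·0.13 + 2·0.15] / 0.43
 = 0 / 0.43
 = 0

0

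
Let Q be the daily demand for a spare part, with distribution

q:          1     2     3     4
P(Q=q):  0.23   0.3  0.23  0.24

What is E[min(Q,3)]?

E[min(Q,3)] = Σ min(q,3)·P(Q=q)
 = 1·0.23 + 2·0.3 + 3·0.23 + 3·0.24
 = 0.23 + 0.6 + 0.69 + 0.72
 = 2.24

2.24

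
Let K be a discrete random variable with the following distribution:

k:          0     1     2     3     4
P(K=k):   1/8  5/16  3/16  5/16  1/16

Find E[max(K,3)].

E[max(K,3)] = Σ max(k,3)·P(K=k)
 = 3·1/8 + 3·5/16 + 3·3/16 + 3·5/16 + 4·1/16
 = 3/8 + 15/16 + 9/16 + 15/16 + 1/4
 = 49/16

3.0625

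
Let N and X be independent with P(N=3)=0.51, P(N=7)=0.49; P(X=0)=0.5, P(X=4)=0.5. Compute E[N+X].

E[N+X] = Σ_n Σ_x (n+x) · P(N=n)P(X=x)
 = 3·0.255 + 7·0.255 + 7·0.245 + 11·0.245
 = 0.765 + 1.785 + 1.715 + 2.695
 = 6.96

6.96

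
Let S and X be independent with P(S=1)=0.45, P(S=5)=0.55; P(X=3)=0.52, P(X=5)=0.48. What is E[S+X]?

E[S+X] = Σ_s Σ_x (s+x) · P(S=s)P(X=x)
 = 4·0.234 + 6·0.216 + 8·0.286 + 10·0.264
 = 0.936 + 1.296 + 2.288 + 2.64
 = 7.16

7.16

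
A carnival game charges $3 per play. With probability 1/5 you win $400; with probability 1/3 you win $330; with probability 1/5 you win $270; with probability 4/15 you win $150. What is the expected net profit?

281

E[payout] = 400·1/5 + 330·1/3 + 270·1/5 + 150·4/15
 = 80 + 110 + 54 + 40
 = 284
Net = 284 - 3 = 281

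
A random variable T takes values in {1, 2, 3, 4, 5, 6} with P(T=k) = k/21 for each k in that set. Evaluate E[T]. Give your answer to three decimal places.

4.333

E[T] = Σ t·P(T=t)
 = 1·1/21 + 2·2/21 + 3·1/7 + 4·4/21 + 5·5/21 + 6·2/7
 = 1/21 + 4/21 + 3/7 + 16/21 + 25/21 + 12/7
 = 13/3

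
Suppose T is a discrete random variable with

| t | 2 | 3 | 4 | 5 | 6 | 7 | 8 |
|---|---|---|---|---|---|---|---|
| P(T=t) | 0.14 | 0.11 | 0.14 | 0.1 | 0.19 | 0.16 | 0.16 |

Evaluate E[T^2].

31.21

E[T^2] = Σ t^2·P(T=t)
 = 4·0.14 + 9·0.11 + 16·0.14 + 25·0.1 + 36·0.19 + 49·0.16 + 64·0.16
 = 0.56 + 0.99 + 2.24 + 2.5 + 6.84 + 7.84 + 10.24
 = 31.21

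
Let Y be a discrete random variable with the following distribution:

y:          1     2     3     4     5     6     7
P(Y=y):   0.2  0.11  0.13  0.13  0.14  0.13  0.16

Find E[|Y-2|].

2.33

E[|Y-2|] = Σ |y-2|·P(Y=y)
 = 1·0.2 + 0·0.11 + 1·0.13 + 2·0.13 + 3·0.14 + 4·0.13 + 5·0.16
 = 0.2 + 0 + 0.13 + 0.26 + 0.42 + 0.52 + 0.8
 = 2.33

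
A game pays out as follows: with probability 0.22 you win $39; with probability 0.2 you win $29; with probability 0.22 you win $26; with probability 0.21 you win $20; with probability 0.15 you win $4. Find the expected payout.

E[payout] = 39·0.22 + 29·0.2 + 26·0.22 + 20·0.21 + 4·0.15
 = 8.58 + 5.8 + 5.72 + 4.2 + 0.6
 = 24.9

24.9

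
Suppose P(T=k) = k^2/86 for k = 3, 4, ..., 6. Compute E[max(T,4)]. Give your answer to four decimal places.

E[max(T,4)] = Σ max(t,4)·P(T=t)
 = 4·9/86 + 4·8/43 + 5·25/86 + 6·18/43
 = 18/43 + 32/43 + 125/86 + 108/43
 = 441/86

5.1279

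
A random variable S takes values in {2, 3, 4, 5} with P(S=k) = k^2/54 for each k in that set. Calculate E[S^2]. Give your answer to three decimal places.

E[S^2] = Σ s^2·P(S=s)
 = 4·2/27 + 9·1/6 + 16·8/27 + 25·25/54
 = 8/27 + 3/2 + 128/27 + 625/54
 = 163/9

18.111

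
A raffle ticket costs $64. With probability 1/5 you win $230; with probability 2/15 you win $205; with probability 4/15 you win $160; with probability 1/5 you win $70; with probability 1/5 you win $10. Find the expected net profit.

68

E[payout] = 230·1/5 + 205·2/15 + 160·4/15 + 70·1/5 + 10·1/5
 = 46 + 82/3 + 128/3 + 14 + 2
 = 132
Net = 132 - 64 = 68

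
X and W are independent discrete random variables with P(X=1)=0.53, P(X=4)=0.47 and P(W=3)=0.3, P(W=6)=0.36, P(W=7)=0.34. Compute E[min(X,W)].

2.269

E[min(X,W)] = Σ_x Σ_w min(x,w) · P(X=x)P(W=w)
 = 1·0.159 + 1·0.1908 + 1·0.1802 + 3·0.141 + 4·0.1692 + 4·0.1598
 = 0.159 + 0.1908 + 0.1802 + 0.423 + 0.6768 + 0.6392
 = 2.269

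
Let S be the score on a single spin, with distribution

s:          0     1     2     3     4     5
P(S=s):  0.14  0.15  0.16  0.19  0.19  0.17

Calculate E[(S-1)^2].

5.49

E[(S-1)^2] = Σ (s-1)^2·P(S=s)
 = 1·0.14 + 0·0.15 + 1·0.16 + 4·0.19 + 9·0.19 + 16·0.17
 = 0.14 + 0 + 0.16 + 0.76 + 1.71 + 2.72
 = 5.49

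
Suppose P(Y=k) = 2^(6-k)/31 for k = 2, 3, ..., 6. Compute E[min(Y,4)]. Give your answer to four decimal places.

2.7097

E[min(Y,4)] = Σ min(y,4)·P(Y=y)
 = 2·16/31 + 3·8/31 + 4·4/31 + 4·2/31 + 4·1/31
 = 32/31 + 24/31 + 16/31 + 8/31 + 4/31
 = 84/31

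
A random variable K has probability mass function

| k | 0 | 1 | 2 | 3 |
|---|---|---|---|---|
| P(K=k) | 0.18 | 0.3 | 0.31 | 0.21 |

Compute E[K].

E[K] = Σ k·P(K=k)
 = 0·0.18 + 1·0.3 + 2·0.31 + 3·0.21
 = 0 + 0.3 + 0.62 + 0.63
 = 1.55

1.55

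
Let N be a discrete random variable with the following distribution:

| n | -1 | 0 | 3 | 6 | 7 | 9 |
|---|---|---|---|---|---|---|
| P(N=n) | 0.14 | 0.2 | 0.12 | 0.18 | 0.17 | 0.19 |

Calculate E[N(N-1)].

27.22

E[N(N-1)] = Σ n(n-1)·P(N=n)
 = 2·0.14 + 0·0.2 + 6·0.12 + 30·0.18 + 42·0.17 + 72·0.19
 = 0.28 + 0 + 0.72 + 5.4 + 7.14 + 13.68
 = 27.22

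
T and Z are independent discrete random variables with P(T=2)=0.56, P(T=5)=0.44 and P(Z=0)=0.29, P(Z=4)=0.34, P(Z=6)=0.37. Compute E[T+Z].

6.9

E[T+Z] = Σ_t Σ_z (t+z) · P(T=t)P(Z=z)
 = 2·0.1624 + 6·0.1904 + 8·0.2072 + 5·0.1276 + 9·0.1496 + 11·0.1628
 = 0.3248 + 1.1424 + 1.6576 + 0.638 + 1.3464 + 1.7908
 = 6.9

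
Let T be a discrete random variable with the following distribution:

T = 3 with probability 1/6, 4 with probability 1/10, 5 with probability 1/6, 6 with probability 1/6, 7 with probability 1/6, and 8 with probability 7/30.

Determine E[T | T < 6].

4

P(T < 6) = 1/6 + 1/10 + 1/6 = 13/30.
E[T | T < 6] = [3·1/6 + 4·1/10 + 5·1/6] / (13/30)
 = 26/15 / (13/30)
 = 4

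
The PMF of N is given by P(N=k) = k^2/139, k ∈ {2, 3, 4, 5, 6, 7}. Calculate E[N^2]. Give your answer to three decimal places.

E[N^2] = Σ n^2·P(N=n)
 = 4·4/139 + 9·9/139 + 16·16/139 + 25·25/139 + 36·36/139 + 49·49/139
 = 16/139 + 81/139 + 256/139 + 625/139 + 1296/139 + 2401/139
 = 4675/139

33.633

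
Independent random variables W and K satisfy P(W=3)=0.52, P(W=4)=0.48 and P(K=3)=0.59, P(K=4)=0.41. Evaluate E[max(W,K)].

E[max(W,K)] = Σ_w Σ_k max(w,k) · P(W=w)P(K=k)
 = 3·0.3068 + 4·0.2132 + 4·0.2832 + 4·0.1968
 = 0.9204 + 0.8528 + 1.1328 + 0.7872
 = 3.6932

3.6932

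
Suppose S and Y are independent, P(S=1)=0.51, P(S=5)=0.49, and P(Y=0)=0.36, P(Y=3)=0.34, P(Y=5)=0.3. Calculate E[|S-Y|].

E[|S-Y|] = Σ_s Σ_y |s-y| · P(S=s)P(Y=y)
 = 1·0.1836 + 2·0.1734 + 4·0.153 + 5·0.1764 + 2·0.1666 + 0·0.147
 = 0.1836 + 0.3468 + 0.612 + 0.882 + 0.3332 + 0
 = 2.3576

2.3576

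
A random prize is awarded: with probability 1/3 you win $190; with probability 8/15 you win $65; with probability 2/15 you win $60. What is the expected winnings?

E[payout] = 190·1/3 + 65·8/15 + 60·2/15
 = 190/3 + 104/3 + 8
 = 106

106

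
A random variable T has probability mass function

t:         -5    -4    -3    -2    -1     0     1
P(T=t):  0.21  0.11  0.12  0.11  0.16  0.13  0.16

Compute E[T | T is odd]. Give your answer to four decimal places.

P(T is odd) = 0.21 + 0.12 + 0.16 + 0.16 = 0.65.
E[T | T is odd] = [(-5)·0.21 + (-3)·0.12 + (-1)·0.16 + 1·0.16] / 0.65
 = -1.41 / 0.65
 = -141/65

-2.1692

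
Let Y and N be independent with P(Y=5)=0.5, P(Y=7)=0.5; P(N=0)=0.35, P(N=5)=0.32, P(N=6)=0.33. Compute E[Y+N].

9.58

E[Y+N] = Σ_y Σ_n (y+n) · P(Y=y)P(N=n)
 = 5·0.175 + 10·0.16 + 11·0.165 + 7·0.175 + 12·0.16 + 13·0.165
 = 0.875 + 1.6 + 1.815 + 1.225 + 1.92 + 2.145
 = 9.58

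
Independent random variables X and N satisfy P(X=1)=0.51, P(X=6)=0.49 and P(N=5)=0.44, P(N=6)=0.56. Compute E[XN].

19.182

E[XN] = Σ_x Σ_n xn · P(X=x)P(N=n)
 = 5·0.2244 + 6·0.2856 + 30·0.2156 + 36·0.2744
 = 1.122 + 1.7136 + 6.468 + 9.8784
 = 19.182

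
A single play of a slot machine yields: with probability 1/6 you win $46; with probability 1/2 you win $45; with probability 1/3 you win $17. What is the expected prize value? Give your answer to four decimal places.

E[payout] = 46·1/6 + 45·1/2 + 17·1/3
 = 23/3 + 45/2 + 17/3
 = 215/6

35.8333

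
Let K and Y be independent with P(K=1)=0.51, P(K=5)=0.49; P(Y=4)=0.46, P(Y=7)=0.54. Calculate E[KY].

E[KY] = Σ_k Σ_y ky · P(K=k)P(Y=y)
 = 4·0.2346 + 7·0.2754 + 20·0.2254 + 35·0.2646
 = 0.9384 + 1.9278 + 4.508 + 9.261
 = 16.6352

16.6352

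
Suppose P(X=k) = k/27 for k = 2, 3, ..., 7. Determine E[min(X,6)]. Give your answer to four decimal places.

E[min(X,6)] = Σ min(x,6)·P(X=x)
 = 2·2/27 + 3·1/9 + 4·4/27 + 5·5/27 + 6·2/9 + 6·7/27
 = 4/27 + 1/3 + 16/27 + 25/27 + 4/3 + 14/9
 = 44/9

4.8889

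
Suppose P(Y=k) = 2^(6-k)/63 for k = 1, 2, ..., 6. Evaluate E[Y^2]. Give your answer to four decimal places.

5.0476

E[Y^2] = Σ y^2·P(Y=y)
 = 1·32/63 + 4·16/63 + 9·8/63 + 16·4/63 + 25·2/63 + 36·1/63
 = 32/63 + 64/63 + 8/7 + 64/63 + 50/63 + 4/7
 = 106/21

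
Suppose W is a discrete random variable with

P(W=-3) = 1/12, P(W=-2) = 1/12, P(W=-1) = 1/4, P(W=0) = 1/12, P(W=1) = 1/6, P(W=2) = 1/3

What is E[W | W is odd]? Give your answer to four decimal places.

-0.6667

P(W is odd) = 1/12 + 1/4 + 1/6 = 1/2.
E[W | W is odd] = [(-3)·1/12 + (-1)·1/4 + 1·1/6] / (1/2)
 = -1/3 / (1/2)
 = -2/3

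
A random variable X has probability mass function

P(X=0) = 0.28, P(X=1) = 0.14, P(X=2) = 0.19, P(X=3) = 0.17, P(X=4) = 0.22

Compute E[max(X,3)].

3.22

E[max(X,3)] = Σ max(x,3)·P(X=x)
 = 3·0.28 + 3·0.14 + 3·0.19 + 3·0.17 + 4·0.22
 = 0.84 + 0.42 + 0.57 + 0.51 + 0.88
 = 3.22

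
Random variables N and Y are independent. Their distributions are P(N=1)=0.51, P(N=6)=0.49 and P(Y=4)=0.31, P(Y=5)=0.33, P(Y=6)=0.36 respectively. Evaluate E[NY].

E[NY] = Σ_n Σ_y ny · P(N=n)P(Y=y)
 = 4·0.1581 + 5·0.1683 + 6·0.1836 + 24·0.1519 + 30·0.1617 + 36·0.1764
 = 0.6324 + 0.8415 + 1.1016 + 3.6456 + 4.851 + 6.3504
 = 17.4225

17.4225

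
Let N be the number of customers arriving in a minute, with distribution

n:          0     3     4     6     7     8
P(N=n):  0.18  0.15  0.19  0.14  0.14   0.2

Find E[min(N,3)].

2.46

E[min(N,3)] = Σ min(n,3)·P(N=n)
 = 0·0.18 + 3·0.15 + 3·0.19 + 3·0.14 + 3·0.14 + 3·0.2
 = 0 + 0.45 + 0.57 + 0.42 + 0.42 + 0.6
 = 2.46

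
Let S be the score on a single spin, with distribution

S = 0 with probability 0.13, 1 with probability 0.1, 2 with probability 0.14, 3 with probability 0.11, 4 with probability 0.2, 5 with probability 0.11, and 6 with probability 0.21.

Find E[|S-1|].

E[|S-1|] = Σ |s-1|·P(S=s)
 = 1·0.13 + 0·0.1 + 1·0.14 + 2·0.11 + 3·0.2 + 4·0.11 + 5·0.21
 = 0.13 + 0 + 0.14 + 0.22 + 0.6 + 0.44 + 1.05
 = 2.58

2.58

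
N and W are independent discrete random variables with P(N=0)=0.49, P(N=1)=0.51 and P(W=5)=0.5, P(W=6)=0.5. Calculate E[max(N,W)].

E[max(N,W)] = Σ_n Σ_w max(n,w) · P(N=n)P(W=w)
 = 5·0.245 + 6·0.245 + 5·0.255 + 6·0.255
 = 1.225 + 1.47 + 1.275 + 1.53
 = 5.5

5.5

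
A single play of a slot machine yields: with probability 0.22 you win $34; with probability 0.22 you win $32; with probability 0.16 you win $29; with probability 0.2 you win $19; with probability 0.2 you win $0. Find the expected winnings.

E[payout] = 34·0.22 + 32·0.22 + 29·0.16 + 19·0.2 + 0·0.2
 = 7.48 + 7.04 + 4.64 + 3.8 + 0
 = 22.96

22.96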